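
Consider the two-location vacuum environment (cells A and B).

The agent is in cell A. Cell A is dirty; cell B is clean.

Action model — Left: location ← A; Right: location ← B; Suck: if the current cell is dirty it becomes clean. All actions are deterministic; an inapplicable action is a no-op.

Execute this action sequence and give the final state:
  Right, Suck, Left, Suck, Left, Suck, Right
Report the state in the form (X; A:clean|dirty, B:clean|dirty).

1) do Right; now (B; A:dirty, B:clean)
2) do Suck; now (B; A:dirty, B:clean)
3) do Left; now (A; A:dirty, B:clean)
4) do Suck; now (A; A:clean, B:clean)
5) do Left; now (A; A:clean, B:clean)
6) do Suck; now (A; A:clean, B:clean)
7) do Right; now (B; A:clean, B:clean)

(B; A:clean, B:clean)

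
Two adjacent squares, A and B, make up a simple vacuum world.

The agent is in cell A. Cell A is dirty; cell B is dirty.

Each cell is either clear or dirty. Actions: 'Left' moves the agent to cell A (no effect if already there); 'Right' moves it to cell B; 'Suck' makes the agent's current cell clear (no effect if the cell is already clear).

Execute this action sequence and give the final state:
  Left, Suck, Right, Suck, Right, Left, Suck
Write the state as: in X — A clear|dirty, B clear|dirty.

in A — A clear, B clear

[1] after Left: in A — A dirty, B dirty
[2] after Suck: in A — A clear, B dirty
[3] after Right: in B — A clear, B dirty
[4] after Suck: in B — A clear, B clear
[5] after Right: in B — A clear, B clear
[6] after Left: in A — A clear, B clear
[7] after Suck: in A — A clear, B clear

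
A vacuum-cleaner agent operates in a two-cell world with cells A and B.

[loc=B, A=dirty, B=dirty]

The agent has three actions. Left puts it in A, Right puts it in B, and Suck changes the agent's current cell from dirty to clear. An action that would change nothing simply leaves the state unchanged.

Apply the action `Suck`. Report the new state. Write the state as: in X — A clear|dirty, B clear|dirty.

in B — A dirty, B clear

start: in B — A dirty, B dirty
t=1 Suck ⇒ in B — A dirty, B clear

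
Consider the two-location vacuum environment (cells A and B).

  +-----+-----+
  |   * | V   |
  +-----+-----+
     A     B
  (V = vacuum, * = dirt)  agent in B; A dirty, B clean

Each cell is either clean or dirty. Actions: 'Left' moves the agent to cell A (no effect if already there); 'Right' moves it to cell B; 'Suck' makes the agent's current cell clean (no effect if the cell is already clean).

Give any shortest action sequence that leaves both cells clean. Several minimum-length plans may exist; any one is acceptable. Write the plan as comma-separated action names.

[1] after Left: <A|dirty|clean>
[2] after Suck: <A|clean|clean>
min 2: go A then Suck

Left, Suck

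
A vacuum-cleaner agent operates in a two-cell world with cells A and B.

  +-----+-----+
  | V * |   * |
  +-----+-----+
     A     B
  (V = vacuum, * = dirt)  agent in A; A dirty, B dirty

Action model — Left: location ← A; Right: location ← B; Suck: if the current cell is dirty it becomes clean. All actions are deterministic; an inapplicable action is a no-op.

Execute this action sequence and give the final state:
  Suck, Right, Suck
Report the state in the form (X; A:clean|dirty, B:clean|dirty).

(B; A:clean, B:clean)

1. Suck → (A; A:clean, B:dirty)
2. Right → (B; A:clean, B:dirty)
3. Suck → (B; A:clean, B:clean)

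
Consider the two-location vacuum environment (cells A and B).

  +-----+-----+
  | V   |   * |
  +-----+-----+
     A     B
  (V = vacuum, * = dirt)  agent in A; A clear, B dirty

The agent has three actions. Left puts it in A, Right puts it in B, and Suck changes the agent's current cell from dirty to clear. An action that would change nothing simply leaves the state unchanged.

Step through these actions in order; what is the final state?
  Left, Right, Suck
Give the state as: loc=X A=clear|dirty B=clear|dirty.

loc=B A=clear B=clear

t=1 Left ⇒ loc=A A=clear B=dirty
t=2 Right ⇒ loc=B A=clear B=dirty
t=3 Suck ⇒ loc=B A=clear B=clear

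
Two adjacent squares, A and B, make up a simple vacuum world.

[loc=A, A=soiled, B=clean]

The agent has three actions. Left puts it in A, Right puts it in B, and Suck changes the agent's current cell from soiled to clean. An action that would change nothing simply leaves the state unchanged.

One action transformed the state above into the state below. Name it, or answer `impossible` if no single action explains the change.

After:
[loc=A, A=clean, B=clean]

Suck

try  Left: (A; A:soiled, B:clean)
try Right: (B; A:soiled, B:clean)
try  Suck: (A; A:clean, B:clean)  ← match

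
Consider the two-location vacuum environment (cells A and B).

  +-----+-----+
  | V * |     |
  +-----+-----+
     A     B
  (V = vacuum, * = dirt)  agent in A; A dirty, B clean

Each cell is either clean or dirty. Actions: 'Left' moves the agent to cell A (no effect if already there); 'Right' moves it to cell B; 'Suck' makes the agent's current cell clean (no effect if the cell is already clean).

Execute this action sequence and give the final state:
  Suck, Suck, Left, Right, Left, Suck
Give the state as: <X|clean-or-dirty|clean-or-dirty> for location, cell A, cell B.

<A|clean|clean>

1) do Suck; now <A|clean|clean>
2) do Suck; now <A|clean|clean>
3) do Left; now <A|clean|clean>
4) do Right; now <B|clean|clean>
5) do Left; now <A|clean|clean>
6) do Suck; now <A|clean|clean>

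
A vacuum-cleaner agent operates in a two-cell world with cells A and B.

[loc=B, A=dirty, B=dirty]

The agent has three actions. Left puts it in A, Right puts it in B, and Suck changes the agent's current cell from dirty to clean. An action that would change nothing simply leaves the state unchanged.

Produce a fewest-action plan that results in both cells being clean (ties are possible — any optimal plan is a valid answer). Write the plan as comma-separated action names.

[1] after Suck: in B — A dirty, B clean
[2] after Left: in A — A dirty, B clean
[3] after Suck: in A — A clean, B clean
min 3: Suck B + move + Suck A

Suck, Left, Suck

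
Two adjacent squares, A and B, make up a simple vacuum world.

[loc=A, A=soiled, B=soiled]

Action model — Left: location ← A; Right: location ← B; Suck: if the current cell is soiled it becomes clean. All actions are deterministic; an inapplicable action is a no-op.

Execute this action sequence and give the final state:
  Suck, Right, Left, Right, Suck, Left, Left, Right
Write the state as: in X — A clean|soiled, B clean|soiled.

[1] after Suck: in A — A clean, B soiled
[2] after Right: in B — A clean, B soiled
[3] after Left: in A — A clean, B soiled
[4] after Right: in B — A clean, B soiled
[5] after Suck: in B — A clean, B clean
[6] after Left: in A — A clean, B clean
[7] after Left: in A — A clean, B clean
[8] after Right: in B — A clean, B clean

in B — A clean, B clean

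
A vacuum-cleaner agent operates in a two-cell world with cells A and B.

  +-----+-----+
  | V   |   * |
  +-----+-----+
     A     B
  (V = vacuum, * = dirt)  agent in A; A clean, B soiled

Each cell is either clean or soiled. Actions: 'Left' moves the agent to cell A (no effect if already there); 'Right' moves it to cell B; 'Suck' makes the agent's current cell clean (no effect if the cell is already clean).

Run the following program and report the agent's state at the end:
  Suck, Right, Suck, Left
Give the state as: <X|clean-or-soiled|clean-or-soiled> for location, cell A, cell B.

1. Suck → <A|clean|soiled>
2. Right → <B|clean|soiled>
3. Suck → <B|clean|clean>
4. Left → <A|clean|clean>

<A|clean|clean>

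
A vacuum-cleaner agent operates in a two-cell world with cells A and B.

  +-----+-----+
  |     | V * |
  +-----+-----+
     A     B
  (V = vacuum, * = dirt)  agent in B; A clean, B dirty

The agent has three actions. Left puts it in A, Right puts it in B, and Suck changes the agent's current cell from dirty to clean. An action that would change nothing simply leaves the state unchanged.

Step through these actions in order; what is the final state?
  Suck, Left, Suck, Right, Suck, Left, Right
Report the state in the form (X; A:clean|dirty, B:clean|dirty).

Suck (#1): (B; A:clean, B:clean)
Left (#2): (A; A:clean, B:clean)
Suck (#3): (A; A:clean, B:clean)
Right (#4): (B; A:clean, B:clean)
Suck (#5): (B; A:clean, B:clean)
Left (#6): (A; A:clean, B:clean)
Right (#7): (B; A:clean, B:clean)

(B; A:clean, B:clean)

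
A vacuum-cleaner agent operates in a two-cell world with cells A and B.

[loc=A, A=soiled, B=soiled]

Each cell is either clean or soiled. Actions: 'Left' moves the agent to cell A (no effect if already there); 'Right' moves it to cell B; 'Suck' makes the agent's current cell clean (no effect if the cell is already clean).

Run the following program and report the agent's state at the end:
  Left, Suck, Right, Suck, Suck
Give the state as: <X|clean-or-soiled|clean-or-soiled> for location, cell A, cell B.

t=1 Left ⇒ <A|soiled|soiled>
t=2 Suck ⇒ <A|clean|soiled>
t=3 Right ⇒ <B|clean|soiled>
t=4 Suck ⇒ <B|clean|clean>
t=5 Suck ⇒ <B|clean|clean>

<B|clean|clean>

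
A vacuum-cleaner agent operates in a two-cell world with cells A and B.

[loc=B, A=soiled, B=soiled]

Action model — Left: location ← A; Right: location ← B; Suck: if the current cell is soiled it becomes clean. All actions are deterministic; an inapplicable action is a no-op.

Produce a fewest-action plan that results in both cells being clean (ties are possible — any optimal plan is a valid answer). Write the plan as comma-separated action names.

Suck, Left, Suck

[1] after Suck: <B|soiled|clean>
[2] after Left: <A|soiled|clean>
[3] after Suck: <A|clean|clean>
min 3: Suck B + move + Suck A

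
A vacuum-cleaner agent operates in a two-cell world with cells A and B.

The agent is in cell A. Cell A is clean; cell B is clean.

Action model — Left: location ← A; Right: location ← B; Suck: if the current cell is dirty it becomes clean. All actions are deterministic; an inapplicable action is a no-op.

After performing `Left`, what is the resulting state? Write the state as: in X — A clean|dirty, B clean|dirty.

in A — A clean, B clean

start: in A — A clean, B clean
1) do Left; now in A — A clean, B clean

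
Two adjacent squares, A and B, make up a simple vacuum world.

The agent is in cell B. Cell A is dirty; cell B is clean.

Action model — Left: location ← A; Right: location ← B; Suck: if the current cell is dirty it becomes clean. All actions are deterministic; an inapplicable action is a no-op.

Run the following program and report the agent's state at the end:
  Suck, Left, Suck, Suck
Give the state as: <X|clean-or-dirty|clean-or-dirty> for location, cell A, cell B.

t=1 Suck ⇒ <B|dirty|clean>
t=2 Left ⇒ <A|dirty|clean>
t=3 Suck ⇒ <A|clean|clean>
t=4 Suck ⇒ <A|clean|clean>

<A|clean|clean>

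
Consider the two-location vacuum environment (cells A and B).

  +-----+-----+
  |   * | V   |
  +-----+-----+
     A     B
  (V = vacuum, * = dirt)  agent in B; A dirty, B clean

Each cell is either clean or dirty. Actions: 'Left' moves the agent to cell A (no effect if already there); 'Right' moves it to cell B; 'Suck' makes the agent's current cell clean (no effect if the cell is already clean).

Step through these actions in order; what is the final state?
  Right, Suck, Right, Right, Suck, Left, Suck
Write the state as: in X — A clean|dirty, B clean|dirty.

in A — A clean, B clean

Right (#1): in B — A dirty, B clean
Suck (#2): in B — A dirty, B clean
Right (#3): in B — A dirty, B clean
Right (#4): in B — A dirty, B clean
Suck (#5): in B — A dirty, B clean
Left (#6): in A — A dirty, B clean
Suck (#7): in A — A clean, B clean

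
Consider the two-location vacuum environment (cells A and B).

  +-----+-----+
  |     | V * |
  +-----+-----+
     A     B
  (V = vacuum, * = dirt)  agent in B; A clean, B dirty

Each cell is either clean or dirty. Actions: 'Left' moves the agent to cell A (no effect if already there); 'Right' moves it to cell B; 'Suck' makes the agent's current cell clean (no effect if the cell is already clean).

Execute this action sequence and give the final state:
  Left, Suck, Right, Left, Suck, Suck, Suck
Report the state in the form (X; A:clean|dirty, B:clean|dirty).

(A; A:clean, B:dirty)

1. Left → (A; A:clean, B:dirty)
2. Suck → (A; A:clean, B:dirty)
3. Right → (B; A:clean, B:dirty)
4. Left → (A; A:clean, B:dirty)
5. Suck → (A; A:clean, B:dirty)
6. Suck → (A; A:clean, B:dirty)
7. Suck → (A; A:clean, B:dirty)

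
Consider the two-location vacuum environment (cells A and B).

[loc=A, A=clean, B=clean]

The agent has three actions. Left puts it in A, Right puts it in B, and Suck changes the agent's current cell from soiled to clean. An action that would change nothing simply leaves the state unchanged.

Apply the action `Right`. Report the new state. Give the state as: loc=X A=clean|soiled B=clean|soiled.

loc=B A=clean B=clean

start: loc=A A=clean B=clean
step 1/1 (Right): loc=B A=clean B=clean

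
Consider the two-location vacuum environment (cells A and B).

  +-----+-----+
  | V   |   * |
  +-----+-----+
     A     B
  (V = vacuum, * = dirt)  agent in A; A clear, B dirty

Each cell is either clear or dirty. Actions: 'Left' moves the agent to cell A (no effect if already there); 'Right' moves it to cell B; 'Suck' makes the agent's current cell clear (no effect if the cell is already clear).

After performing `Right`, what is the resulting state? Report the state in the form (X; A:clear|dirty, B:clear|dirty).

start: (A; A:clear, B:dirty)
1. Right → (B; A:clear, B:dirty)

(B; A:clear, B:dirty)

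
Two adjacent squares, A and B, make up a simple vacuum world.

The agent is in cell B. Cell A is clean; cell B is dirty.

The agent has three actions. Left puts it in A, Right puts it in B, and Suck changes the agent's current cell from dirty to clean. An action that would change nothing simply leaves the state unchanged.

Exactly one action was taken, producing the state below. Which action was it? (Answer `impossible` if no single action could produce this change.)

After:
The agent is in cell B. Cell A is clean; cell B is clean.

try  Left: <A|clean|dirty>
try Right: <B|clean|dirty>
try  Suck: <B|clean|clean>  ← match

Suck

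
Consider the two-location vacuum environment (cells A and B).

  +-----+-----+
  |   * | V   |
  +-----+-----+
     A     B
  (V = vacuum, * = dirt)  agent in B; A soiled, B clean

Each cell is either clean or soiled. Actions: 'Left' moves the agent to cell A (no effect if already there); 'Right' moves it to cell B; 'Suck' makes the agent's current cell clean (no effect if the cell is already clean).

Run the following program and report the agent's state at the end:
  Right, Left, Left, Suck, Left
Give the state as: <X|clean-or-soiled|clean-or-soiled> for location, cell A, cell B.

<A|clean|clean>

t=1 Right ⇒ <B|soiled|clean>
t=2 Left ⇒ <A|soiled|clean>
t=3 Left ⇒ <A|soiled|clean>
t=4 Suck ⇒ <A|clean|clean>
t=5 Left ⇒ <A|clean|clean>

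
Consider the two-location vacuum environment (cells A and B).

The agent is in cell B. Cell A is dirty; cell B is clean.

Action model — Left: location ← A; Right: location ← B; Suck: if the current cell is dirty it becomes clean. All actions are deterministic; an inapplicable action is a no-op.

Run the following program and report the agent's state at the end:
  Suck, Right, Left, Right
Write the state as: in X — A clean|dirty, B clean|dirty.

in B — A dirty, B clean

step 1/4 (Suck): in B — A dirty, B clean
step 2/4 (Right): in B — A dirty, B clean
step 3/4 (Left): in A — A dirty, B clean
step 4/4 (Right): in B — A dirty, B clean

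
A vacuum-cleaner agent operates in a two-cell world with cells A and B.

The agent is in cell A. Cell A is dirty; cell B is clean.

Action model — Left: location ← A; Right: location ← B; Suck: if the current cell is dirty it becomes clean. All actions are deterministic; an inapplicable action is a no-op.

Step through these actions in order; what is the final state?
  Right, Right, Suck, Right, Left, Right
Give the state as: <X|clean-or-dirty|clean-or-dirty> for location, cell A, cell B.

t=1 Right ⇒ <B|dirty|clean>
t=2 Right ⇒ <B|dirty|clean>
t=3 Suck ⇒ <B|dirty|clean>
t=4 Right ⇒ <B|dirty|clean>
t=5 Left ⇒ <A|dirty|clean>
t=6 Right ⇒ <B|dirty|clean>

<B|dirty|clean>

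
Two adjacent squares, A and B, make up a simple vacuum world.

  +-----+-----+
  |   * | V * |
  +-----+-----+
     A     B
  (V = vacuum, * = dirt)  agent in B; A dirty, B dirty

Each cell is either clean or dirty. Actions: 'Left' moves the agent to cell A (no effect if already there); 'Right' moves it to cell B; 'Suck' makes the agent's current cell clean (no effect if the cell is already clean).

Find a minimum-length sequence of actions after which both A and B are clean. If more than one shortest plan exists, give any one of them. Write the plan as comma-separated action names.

Suck (#1): in B — A dirty, B clean
Left (#2): in A — A dirty, B clean
Suck (#3): in A — A clean, B clean
min 3: Suck B + move + Suck A

Suck, Left, Suck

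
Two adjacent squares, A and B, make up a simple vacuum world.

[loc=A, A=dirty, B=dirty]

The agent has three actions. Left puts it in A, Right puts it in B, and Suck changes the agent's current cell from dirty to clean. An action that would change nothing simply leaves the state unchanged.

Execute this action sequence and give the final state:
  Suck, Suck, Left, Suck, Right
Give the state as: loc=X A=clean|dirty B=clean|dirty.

step 1/5 (Suck): loc=A A=clean B=dirty
step 2/5 (Suck): loc=A A=clean B=dirty
step 3/5 (Left): loc=A A=clean B=dirty
step 4/5 (Suck): loc=A A=clean B=dirty
step 5/5 (Right): loc=B A=clean B=dirty

loc=B A=clean B=dirty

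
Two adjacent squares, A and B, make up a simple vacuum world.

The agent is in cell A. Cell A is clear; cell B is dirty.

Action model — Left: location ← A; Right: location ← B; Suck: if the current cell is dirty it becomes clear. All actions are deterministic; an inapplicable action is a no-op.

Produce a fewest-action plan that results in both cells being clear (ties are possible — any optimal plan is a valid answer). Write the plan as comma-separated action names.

Right, Suck

1. Right → loc=B A=clear B=dirty
2. Suck → loc=B A=clear B=clear
min 2: go B then Suck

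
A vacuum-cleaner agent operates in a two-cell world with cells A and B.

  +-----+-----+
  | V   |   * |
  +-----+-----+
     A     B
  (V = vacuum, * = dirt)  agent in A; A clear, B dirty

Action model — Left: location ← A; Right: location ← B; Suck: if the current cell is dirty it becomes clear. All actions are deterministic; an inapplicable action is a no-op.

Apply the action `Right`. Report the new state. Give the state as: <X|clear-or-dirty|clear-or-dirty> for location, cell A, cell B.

<B|clear|dirty>

start: <A|clear|dirty>
1. Right → <B|clear|dirty>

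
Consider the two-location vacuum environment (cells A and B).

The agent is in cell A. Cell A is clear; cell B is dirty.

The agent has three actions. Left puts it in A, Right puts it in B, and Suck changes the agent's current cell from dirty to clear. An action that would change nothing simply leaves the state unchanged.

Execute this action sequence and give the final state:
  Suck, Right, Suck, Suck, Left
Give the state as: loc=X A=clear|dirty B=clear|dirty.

1) do Suck; now loc=A A=clear B=dirty
2) do Right; now loc=B A=clear B=dirty
3) do Suck; now loc=B A=clear B=clear
4) do Suck; now loc=B A=clear B=clear
5) do Left; now loc=A A=clear B=clear

loc=A A=clear B=clear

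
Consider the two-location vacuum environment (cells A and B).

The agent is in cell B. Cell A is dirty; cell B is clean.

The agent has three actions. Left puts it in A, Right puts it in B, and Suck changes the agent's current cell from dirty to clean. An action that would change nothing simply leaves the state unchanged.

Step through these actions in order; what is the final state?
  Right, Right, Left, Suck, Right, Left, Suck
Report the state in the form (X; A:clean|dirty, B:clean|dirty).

t=1 Right ⇒ (B; A:dirty, B:clean)
t=2 Right ⇒ (B; A:dirty, B:clean)
t=3 Left ⇒ (A; A:dirty, B:clean)
t=4 Suck ⇒ (A; A:clean, B:clean)
t=5 Right ⇒ (B; A:clean, B:clean)
t=6 Left ⇒ (A; A:clean, B:clean)
t=7 Suck ⇒ (A; A:clean, B:clean)

(A; A:clean, B:clean)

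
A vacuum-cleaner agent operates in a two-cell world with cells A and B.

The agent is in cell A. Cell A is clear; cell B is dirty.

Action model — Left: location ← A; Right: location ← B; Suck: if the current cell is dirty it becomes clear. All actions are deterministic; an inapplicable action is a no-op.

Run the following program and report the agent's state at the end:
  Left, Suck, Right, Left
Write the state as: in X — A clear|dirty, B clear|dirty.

in A — A clear, B dirty

[1] after Left: in A — A clear, B dirty
[2] after Suck: in A — A clear, B dirty
[3] after Right: in B — A clear, B dirty
[4] after Left: in A — A clear, B dirty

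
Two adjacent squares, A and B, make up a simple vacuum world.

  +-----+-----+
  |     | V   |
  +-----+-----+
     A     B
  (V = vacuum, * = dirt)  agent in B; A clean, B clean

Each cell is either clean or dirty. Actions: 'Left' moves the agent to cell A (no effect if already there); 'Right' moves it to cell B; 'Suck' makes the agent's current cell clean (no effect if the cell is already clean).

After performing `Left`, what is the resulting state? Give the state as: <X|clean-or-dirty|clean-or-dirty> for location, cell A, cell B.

start: <B|clean|clean>
1) do Left; now <A|clean|clean>

<A|clean|clean>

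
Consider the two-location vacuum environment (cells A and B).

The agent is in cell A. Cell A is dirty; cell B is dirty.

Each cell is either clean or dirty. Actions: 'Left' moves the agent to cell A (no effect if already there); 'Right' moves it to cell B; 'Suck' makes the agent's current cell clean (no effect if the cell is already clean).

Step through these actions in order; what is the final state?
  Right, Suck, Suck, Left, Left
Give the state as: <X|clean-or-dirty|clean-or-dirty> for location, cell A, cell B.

<A|dirty|clean>

step 1/5 (Right): <B|dirty|dirty>
step 2/5 (Suck): <B|dirty|clean>
step 3/5 (Suck): <B|dirty|clean>
step 4/5 (Left): <A|dirty|clean>
step 5/5 (Left): <A|dirty|clean>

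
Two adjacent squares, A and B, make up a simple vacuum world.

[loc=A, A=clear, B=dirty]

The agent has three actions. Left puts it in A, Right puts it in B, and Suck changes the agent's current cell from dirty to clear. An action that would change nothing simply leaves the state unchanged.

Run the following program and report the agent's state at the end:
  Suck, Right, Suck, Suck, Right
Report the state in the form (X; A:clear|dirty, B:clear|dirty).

[1] after Suck: (A; A:clear, B:dirty)
[2] after Right: (B; A:clear, B:dirty)
[3] after Suck: (B; A:clear, B:clear)
[4] after Suck: (B; A:clear, B:clear)
[5] after Right: (B; A:clear, B:clear)

(B; A:clear, B:clear)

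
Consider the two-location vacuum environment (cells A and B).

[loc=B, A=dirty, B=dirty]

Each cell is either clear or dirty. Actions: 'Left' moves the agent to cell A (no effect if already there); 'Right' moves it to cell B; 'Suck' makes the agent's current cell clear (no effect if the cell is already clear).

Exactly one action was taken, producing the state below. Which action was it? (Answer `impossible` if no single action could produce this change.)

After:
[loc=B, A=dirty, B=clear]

Suck

try  Left: <A|dirty|dirty>
try Right: <B|dirty|dirty>
try  Suck: <B|dirty|clear>  ← match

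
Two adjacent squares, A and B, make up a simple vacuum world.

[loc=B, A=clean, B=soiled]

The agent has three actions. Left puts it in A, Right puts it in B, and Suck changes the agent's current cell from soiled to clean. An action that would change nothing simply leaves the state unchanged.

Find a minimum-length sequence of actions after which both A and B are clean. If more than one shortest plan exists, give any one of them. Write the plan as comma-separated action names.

step 1/1 (Suck): loc=B A=clean B=clean
min 1: B is soiled, one Suck

Suck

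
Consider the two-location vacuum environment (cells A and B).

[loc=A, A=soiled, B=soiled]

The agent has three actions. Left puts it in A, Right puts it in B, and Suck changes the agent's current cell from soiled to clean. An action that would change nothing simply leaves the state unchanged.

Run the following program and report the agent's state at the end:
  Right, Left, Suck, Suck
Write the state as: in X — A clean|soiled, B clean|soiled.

in A — A clean, B soiled

1. Right → in B — A soiled, B soiled
2. Left → in A — A soiled, B soiled
3. Suck → in A — A clean, B soiled
4. Suck → in A — A clean, B soiled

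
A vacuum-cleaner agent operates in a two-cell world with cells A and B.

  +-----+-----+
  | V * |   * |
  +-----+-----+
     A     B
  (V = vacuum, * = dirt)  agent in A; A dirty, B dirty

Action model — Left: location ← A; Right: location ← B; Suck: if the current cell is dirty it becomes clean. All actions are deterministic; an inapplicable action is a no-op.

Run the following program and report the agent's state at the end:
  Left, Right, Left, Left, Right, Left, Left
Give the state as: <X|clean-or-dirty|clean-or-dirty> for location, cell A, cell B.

t=1 Left ⇒ <A|dirty|dirty>
t=2 Right ⇒ <B|dirty|dirty>
t=3 Left ⇒ <A|dirty|dirty>
t=4 Left ⇒ <A|dirty|dirty>
t=5 Right ⇒ <B|dirty|dirty>
t=6 Left ⇒ <A|dirty|dirty>
t=7 Left ⇒ <A|dirty|dirty>

<A|dirty|dirty>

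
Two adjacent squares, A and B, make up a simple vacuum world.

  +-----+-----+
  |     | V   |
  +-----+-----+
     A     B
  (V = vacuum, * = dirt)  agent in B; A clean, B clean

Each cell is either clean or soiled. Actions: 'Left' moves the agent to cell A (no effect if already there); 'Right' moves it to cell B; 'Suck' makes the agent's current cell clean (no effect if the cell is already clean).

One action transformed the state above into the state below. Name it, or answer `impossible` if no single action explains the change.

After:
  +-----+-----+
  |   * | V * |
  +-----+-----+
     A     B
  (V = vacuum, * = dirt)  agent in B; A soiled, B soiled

try  Left: in A — A clean, B clean
try Right: in B — A clean, B clean
try  Suck: in B — A clean, B clean
no single action produces the after-state

impossible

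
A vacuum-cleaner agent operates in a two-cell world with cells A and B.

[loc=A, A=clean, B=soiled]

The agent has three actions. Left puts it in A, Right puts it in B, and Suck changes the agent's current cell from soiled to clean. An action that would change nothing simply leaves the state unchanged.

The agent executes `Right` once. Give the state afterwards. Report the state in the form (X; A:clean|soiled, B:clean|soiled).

(B; A:clean, B:soiled)

start: (A; A:clean, B:soiled)
[1] after Right: (B; A:clean, B:soiled)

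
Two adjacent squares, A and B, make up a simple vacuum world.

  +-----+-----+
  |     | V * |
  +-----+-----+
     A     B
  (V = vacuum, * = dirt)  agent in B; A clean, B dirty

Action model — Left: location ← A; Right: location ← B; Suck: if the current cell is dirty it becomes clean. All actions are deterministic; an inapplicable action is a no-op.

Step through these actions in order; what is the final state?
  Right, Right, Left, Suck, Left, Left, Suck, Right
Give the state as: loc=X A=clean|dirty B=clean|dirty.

t=1 Right ⇒ loc=B A=clean B=dirty
t=2 Right ⇒ loc=B A=clean B=dirty
t=3 Left ⇒ loc=A A=clean B=dirty
t=4 Suck ⇒ loc=A A=clean B=dirty
t=5 Left ⇒ loc=A A=clean B=dirty
t=6 Left ⇒ loc=A A=clean B=dirty
t=7 Suck ⇒ loc=A A=clean B=dirty
t=8 Right ⇒ loc=B A=clean B=dirty

loc=B A=clean B=dirty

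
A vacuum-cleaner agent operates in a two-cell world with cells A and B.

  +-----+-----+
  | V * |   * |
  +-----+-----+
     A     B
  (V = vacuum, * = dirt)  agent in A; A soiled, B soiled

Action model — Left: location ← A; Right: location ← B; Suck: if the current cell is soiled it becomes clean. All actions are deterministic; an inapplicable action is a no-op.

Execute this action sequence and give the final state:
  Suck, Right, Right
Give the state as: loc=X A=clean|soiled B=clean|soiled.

[1] after Suck: loc=A A=clean B=soiled
[2] after Right: loc=B A=clean B=soiled
[3] after Right: loc=B A=clean B=soiled

loc=B A=clean B=soiled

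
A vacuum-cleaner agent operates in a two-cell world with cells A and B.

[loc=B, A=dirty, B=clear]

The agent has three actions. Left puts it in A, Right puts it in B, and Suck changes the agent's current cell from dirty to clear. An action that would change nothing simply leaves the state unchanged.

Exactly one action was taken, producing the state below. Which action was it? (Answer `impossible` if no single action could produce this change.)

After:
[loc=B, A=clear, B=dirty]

try  Left: <A|dirty|clear>
try Right: <B|dirty|clear>
try  Suck: <B|dirty|clear>
no single action produces the after-state

impossible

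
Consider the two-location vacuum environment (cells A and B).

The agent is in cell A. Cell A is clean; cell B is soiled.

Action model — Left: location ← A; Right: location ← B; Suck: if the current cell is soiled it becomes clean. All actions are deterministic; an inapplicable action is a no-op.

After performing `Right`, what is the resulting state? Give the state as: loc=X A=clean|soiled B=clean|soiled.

loc=B A=clean B=soiled

start: loc=A A=clean B=soiled
Right (#1): loc=B A=clean B=soiled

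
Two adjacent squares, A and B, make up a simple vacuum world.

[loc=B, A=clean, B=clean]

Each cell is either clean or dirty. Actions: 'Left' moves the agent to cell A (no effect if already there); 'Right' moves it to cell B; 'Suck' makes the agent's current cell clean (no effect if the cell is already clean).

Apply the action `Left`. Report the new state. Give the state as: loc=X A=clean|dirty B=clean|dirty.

loc=A A=clean B=clean

start: loc=B A=clean B=clean
Left (#1): loc=A A=clean B=clean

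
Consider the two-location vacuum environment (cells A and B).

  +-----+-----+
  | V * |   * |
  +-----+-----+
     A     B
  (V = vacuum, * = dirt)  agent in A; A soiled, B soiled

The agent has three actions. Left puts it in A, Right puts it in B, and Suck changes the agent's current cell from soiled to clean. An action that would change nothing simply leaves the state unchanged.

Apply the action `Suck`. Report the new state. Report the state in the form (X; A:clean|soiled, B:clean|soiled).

start: (A; A:soiled, B:soiled)
step 1/1 (Suck): (A; A:clean, B:soiled)

(A; A:clean, B:soiled)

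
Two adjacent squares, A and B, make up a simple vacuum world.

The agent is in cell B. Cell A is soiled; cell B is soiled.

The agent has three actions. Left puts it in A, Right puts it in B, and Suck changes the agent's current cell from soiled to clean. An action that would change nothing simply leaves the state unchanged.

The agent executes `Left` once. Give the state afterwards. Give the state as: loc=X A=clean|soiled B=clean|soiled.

start: loc=B A=soiled B=soiled
[1] after Left: loc=A A=soiled B=soiled

loc=A A=soiled B=soiled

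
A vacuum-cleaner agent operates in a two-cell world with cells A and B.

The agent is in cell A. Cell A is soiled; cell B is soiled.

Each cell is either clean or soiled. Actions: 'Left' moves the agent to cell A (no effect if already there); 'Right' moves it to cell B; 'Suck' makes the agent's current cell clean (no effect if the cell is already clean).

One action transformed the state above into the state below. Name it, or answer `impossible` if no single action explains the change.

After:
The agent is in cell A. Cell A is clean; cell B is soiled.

try  Left: <A|soiled|soiled>
try Right: <B|soiled|soiled>
try  Suck: <A|clean|soiled>  ← match

Suck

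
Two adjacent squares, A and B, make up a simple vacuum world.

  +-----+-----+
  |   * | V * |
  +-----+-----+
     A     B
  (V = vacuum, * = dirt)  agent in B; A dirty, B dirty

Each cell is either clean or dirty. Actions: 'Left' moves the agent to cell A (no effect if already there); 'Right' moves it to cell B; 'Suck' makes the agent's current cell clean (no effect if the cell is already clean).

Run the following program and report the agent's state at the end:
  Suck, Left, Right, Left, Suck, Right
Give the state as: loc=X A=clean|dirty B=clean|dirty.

step 1/6 (Suck): loc=B A=dirty B=clean
step 2/6 (Left): loc=A A=dirty B=clean
step 3/6 (Right): loc=B A=dirty B=clean
step 4/6 (Left): loc=A A=dirty B=clean
step 5/6 (Suck): loc=A A=clean B=clean
step 6/6 (Right): loc=B A=clean B=clean

loc=B A=clean B=clean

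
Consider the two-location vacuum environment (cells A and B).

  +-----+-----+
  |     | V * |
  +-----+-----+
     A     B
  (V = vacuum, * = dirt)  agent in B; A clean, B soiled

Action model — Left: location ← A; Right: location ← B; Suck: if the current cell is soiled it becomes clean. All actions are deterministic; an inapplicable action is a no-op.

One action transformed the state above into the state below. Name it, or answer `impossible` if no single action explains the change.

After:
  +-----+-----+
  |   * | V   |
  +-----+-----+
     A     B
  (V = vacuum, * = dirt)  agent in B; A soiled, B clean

try  Left: loc=A A=clean B=soiled
try Right: loc=B A=clean B=soiled
try  Suck: loc=B A=clean B=clean
no single action produces the after-state

impossible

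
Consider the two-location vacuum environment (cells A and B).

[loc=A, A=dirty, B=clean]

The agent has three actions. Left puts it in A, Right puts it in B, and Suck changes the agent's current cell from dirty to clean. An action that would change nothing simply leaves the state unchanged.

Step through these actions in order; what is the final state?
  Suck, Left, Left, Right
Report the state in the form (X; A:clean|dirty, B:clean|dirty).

t=1 Suck ⇒ (A; A:clean, B:clean)
t=2 Left ⇒ (A; A:clean, B:clean)
t=3 Left ⇒ (A; A:clean, B:clean)
t=4 Right ⇒ (B; A:clean, B:clean)

(B; A:clean, B:clean)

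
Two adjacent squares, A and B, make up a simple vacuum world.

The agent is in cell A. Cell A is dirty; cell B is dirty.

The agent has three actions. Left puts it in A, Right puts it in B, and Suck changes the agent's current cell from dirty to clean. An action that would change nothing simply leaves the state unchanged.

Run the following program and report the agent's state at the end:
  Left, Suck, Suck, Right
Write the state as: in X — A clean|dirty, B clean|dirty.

Left (#1): in A — A dirty, B dirty
Suck (#2): in A — A clean, B dirty
Suck (#3): in A — A clean, B dirty
Right (#4): in B — A clean, B dirty

in B — A clean, B dirty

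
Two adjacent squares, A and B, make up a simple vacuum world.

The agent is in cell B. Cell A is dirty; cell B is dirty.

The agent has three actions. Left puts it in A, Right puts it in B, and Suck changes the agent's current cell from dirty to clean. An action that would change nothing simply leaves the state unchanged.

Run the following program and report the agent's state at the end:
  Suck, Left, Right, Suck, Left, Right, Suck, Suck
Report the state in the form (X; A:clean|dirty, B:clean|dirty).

t=1 Suck ⇒ (B; A:dirty, B:clean)
t=2 Left ⇒ (A; A:dirty, B:clean)
t=3 Right ⇒ (B; A:dirty, B:clean)
t=4 Suck ⇒ (B; A:dirty, B:clean)
t=5 Left ⇒ (A; A:dirty, B:clean)
t=6 Right ⇒ (B; A:dirty, B:clean)
t=7 Suck ⇒ (B; A:dirty, B:clean)
t=8 Suck ⇒ (B; A:dirty, B:clean)

(B; A:dirty, B:clean)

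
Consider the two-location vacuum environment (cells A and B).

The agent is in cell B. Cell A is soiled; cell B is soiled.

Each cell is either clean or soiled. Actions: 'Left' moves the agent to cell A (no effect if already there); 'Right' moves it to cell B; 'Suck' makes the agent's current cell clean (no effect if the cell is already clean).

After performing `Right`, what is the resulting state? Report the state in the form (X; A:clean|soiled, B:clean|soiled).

(B; A:soiled, B:soiled)

start: (B; A:soiled, B:soiled)
1. Right → (B; A:soiled, B:soiled)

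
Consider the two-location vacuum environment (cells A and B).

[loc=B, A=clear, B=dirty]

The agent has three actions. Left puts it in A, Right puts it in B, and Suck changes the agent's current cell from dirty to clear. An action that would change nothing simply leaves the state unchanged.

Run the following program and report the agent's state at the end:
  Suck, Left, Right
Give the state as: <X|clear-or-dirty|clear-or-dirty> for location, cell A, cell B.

t=1 Suck ⇒ <B|clear|clear>
t=2 Left ⇒ <A|clear|clear>
t=3 Right ⇒ <B|clear|clear>

<B|clear|clear>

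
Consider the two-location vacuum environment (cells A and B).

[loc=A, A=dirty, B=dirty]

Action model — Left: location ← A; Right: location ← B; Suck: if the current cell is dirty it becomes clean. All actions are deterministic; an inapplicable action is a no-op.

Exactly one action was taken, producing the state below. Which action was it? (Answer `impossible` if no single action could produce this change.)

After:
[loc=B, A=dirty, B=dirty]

Right

try  Left: <A|dirty|dirty>
try Right: <B|dirty|dirty>  ← match
try  Suck: <A|clean|dirty>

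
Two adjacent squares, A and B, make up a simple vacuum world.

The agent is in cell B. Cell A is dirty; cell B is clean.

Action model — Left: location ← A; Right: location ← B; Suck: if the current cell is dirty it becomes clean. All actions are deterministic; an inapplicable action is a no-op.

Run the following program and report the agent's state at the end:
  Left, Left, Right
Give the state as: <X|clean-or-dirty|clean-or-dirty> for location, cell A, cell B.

1) do Left; now <A|dirty|clean>
2) do Left; now <A|dirty|clean>
3) do Right; now <B|dirty|clean>

<B|dirty|clean>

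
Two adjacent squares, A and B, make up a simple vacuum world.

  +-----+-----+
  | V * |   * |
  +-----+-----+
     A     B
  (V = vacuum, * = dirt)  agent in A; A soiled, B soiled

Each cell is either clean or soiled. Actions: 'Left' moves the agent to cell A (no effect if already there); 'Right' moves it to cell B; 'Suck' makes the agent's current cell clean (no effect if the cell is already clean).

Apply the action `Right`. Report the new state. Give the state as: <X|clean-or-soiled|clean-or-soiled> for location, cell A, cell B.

start: <A|soiled|soiled>
1. Right → <B|soiled|soiled>

<B|soiled|soiled>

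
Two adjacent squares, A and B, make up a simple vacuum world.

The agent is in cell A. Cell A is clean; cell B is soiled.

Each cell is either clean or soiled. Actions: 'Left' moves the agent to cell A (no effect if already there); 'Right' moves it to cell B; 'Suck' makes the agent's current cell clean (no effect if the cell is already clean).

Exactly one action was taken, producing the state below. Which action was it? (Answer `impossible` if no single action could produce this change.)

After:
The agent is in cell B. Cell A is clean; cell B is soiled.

Right

try  Left: in A — A clean, B soiled
try Right: in B — A clean, B soiled  ← match
try  Suck: in A — A clean, B soiled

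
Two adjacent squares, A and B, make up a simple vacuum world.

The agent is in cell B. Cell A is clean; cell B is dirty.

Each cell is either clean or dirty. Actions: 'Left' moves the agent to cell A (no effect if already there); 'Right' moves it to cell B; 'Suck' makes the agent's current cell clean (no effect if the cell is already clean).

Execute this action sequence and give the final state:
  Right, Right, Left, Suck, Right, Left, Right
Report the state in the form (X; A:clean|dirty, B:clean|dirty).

t=1 Right ⇒ (B; A:clean, B:dirty)
t=2 Right ⇒ (B; A:clean, B:dirty)
t=3 Left ⇒ (A; A:clean, B:dirty)
t=4 Suck ⇒ (A; A:clean, B:dirty)
t=5 Right ⇒ (B; A:clean, B:dirty)
t=6 Left ⇒ (A; A:clean, B:dirty)
t=7 Right ⇒ (B; A:clean, B:dirty)

(B; A:clean, B:dirty)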